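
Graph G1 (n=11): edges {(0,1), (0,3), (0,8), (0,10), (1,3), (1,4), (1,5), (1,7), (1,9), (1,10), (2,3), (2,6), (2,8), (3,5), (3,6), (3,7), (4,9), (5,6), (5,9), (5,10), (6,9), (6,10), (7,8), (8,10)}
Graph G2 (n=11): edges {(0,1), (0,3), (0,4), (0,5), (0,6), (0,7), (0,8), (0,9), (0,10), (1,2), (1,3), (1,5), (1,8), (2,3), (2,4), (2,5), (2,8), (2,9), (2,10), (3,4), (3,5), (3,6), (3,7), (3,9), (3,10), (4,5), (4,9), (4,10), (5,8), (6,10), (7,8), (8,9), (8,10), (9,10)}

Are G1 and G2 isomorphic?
No, not isomorphic

The graphs are NOT isomorphic.

Counting triangles (3-cliques): G1 has 12, G2 has 41.
Triangle count is an isomorphism invariant, so differing triangle counts rule out isomorphism.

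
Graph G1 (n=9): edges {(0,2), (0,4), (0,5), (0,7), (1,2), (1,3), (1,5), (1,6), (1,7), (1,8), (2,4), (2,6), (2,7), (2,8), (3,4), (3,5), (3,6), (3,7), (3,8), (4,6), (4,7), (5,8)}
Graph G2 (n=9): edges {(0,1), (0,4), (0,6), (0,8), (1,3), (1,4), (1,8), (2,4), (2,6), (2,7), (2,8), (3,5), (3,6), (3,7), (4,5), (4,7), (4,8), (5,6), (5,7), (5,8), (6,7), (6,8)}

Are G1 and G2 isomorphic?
Yes, isomorphic

The graphs are isomorphic.
One valid mapping φ: V(G1) → V(G2): 0→3, 1→8, 2→6, 3→4, 4→7, 5→1, 6→2, 7→5, 8→0

Verify φ preserves adjacency — for each edge of G1, its image is an edge of G2:
  (0,2) → (φ(0),φ(2)) = (3,6) ∈ E(G2) ✓
  (0,4) → (φ(0),φ(4)) = (3,7) ∈ E(G2) ✓
  (0,5) → (φ(0),φ(5)) = (1,3) ∈ E(G2) ✓
  (0,7) → (φ(0),φ(7)) = (3,5) ∈ E(G2) ✓
  (1,2) → (φ(1),φ(2)) = (6,8) ∈ E(G2) ✓
  (1,3) → (φ(1),φ(3)) = (4,8) ∈ E(G2) ✓
  (1,5) → (φ(1),φ(5)) = (1,8) ∈ E(G2) ✓
  (1,6) → (φ(1),φ(6)) = (2,8) ∈ E(G2) ✓
  (1,7) → (φ(1),φ(7)) = (5,8) ∈ E(G2) ✓
  (1,8) → (φ(1),φ(8)) = (0,8) ∈ E(G2) ✓
  (2,4) → (φ(2),φ(4)) = (6,7) ∈ E(G2) ✓
  (2,6) → (φ(2),φ(6)) = (2,6) ∈ E(G2) ✓
  (2,7) → (φ(2),φ(7)) = (5,6) ∈ E(G2) ✓
  (2,8) → (φ(2),φ(8)) = (0,6) ∈ E(G2) ✓
  (3,4) → (φ(3),φ(4)) = (4,7) ∈ E(G2) ✓
  (3,5) → (φ(3),φ(5)) = (1,4) ∈ E(G2) ✓
  (3,6) → (φ(3),φ(6)) = (2,4) ∈ E(G2) ✓
  (3,7) → (φ(3),φ(7)) = (4,5) ∈ E(G2) ✓
  (3,8) → (φ(3),φ(8)) = (0,4) ∈ E(G2) ✓
  (4,6) → (φ(4),φ(6)) = (2,7) ∈ E(G2) ✓
  (4,7) → (φ(4),φ(7)) = (5,7) ∈ E(G2) ✓
  (5,8) → (φ(5),φ(8)) = (0,1) ∈ E(G2) ✓
All 22 edges of G1 map to edges of G2, and |E(G1)| = |E(G2)| = 22, so φ is a bijection on edges as well as vertices. Hence G1 ≅ G2.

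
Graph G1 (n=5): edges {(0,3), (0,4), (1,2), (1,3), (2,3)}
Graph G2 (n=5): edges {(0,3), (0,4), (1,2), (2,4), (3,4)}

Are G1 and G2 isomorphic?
Yes, isomorphic

The graphs are isomorphic.
One valid mapping φ: V(G1) → V(G2): 0→2, 1→0, 2→3, 3→4, 4→1

Verify φ preserves adjacency — for each edge of G1, its image is an edge of G2:
  (0,3) → (φ(0),φ(3)) = (2,4) ∈ E(G2) ✓
  (0,4) → (φ(0),φ(4)) = (1,2) ∈ E(G2) ✓
  (1,2) → (φ(1),φ(2)) = (0,3) ∈ E(G2) ✓
  (1,3) → (φ(1),φ(3)) = (0,4) ∈ E(G2) ✓
  (2,3) → (φ(2),φ(3)) = (3,4) ∈ E(G2) ✓
All 5 edges of G1 map to edges of G2, and |E(G1)| = |E(G2)| = 5, so φ is a bijection on edges as well as vertices. Hence G1 ≅ G2.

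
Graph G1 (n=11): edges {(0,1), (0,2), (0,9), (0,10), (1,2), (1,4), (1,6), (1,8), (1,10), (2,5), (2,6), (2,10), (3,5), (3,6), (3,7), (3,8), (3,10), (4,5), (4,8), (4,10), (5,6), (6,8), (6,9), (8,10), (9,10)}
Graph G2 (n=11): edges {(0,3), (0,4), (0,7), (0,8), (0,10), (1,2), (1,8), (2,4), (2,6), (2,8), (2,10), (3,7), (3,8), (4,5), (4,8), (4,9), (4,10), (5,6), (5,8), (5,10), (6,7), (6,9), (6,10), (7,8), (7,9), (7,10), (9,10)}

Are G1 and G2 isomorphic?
No, not isomorphic

The graphs are NOT isomorphic.

Counting triangles (3-cliques): G1 has 15, G2 has 19.
Triangle count is an isomorphism invariant, so differing triangle counts rule out isomorphism.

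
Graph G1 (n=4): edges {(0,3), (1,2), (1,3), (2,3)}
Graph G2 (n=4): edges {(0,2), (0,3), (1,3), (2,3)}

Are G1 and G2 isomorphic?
Yes, isomorphic

The graphs are isomorphic.
One valid mapping φ: V(G1) → V(G2): 0→1, 1→0, 2→2, 3→3

Verify φ preserves adjacency — for each edge of G1, its image is an edge of G2:
  (0,3) → (φ(0),φ(3)) = (1,3) ∈ E(G2) ✓
  (1,2) → (φ(1),φ(2)) = (0,2) ∈ E(G2) ✓
  (1,3) → (φ(1),φ(3)) = (0,3) ∈ E(G2) ✓
  (2,3) → (φ(2),φ(3)) = (2,3) ∈ E(G2) ✓
All 4 edges of G1 map to edges of G2, and |E(G1)| = |E(G2)| = 4, so φ is a bijection on edges as well as vertices. Hence G1 ≅ G2.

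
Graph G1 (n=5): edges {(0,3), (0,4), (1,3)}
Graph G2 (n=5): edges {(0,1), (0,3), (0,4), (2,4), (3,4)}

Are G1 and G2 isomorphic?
No, not isomorphic

The graphs are NOT isomorphic.

Degrees in G1: deg(0)=2, deg(1)=1, deg(2)=0, deg(3)=2, deg(4)=1.
Sorted degree sequence of G1: [2, 2, 1, 1, 0].
Degrees in G2: deg(0)=3, deg(1)=1, deg(2)=1, deg(3)=2, deg(4)=3.
Sorted degree sequence of G2: [3, 3, 2, 1, 1].
The (sorted) degree sequence is an isomorphism invariant, so since G1 and G2 have different degree sequences they cannot be isomorphic.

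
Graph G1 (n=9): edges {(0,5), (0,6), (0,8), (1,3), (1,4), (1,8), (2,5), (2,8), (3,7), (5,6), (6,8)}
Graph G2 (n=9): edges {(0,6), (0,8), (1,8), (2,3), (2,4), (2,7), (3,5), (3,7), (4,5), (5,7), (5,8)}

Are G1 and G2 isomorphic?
Yes, isomorphic

The graphs are isomorphic.
One valid mapping φ: V(G1) → V(G2): 0→3, 1→8, 2→4, 3→0, 4→1, 5→2, 6→7, 7→6, 8→5

Verify φ preserves adjacency — for each edge of G1, its image is an edge of G2:
  (0,5) → (φ(0),φ(5)) = (2,3) ∈ E(G2) ✓
  (0,6) → (φ(0),φ(6)) = (3,7) ∈ E(G2) ✓
  (0,8) → (φ(0),φ(8)) = (3,5) ∈ E(G2) ✓
  (1,3) → (φ(1),φ(3)) = (0,8) ∈ E(G2) ✓
  (1,4) → (φ(1),φ(4)) = (1,8) ∈ E(G2) ✓
  (1,8) → (φ(1),φ(8)) = (5,8) ∈ E(G2) ✓
  (2,5) → (φ(2),φ(5)) = (2,4) ∈ E(G2) ✓
  (2,8) → (φ(2),φ(8)) = (4,5) ∈ E(G2) ✓
  (3,7) → (φ(3),φ(7)) = (0,6) ∈ E(G2) ✓
  (5,6) → (φ(5),φ(6)) = (2,7) ∈ E(G2) ✓
  (6,8) → (φ(6),φ(8)) = (5,7) ∈ E(G2) ✓
All 11 edges of G1 map to edges of G2, and |E(G1)| = |E(G2)| = 11, so φ is a bijection on edges as well as vertices. Hence G1 ≅ G2.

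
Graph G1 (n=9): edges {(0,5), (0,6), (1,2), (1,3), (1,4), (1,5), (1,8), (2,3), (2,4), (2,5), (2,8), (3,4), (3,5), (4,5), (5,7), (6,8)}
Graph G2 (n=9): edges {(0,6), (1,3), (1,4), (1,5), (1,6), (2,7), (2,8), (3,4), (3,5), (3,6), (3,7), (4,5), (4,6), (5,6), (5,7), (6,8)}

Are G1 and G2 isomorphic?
Yes, isomorphic

The graphs are isomorphic.
One valid mapping φ: V(G1) → V(G2): 0→8, 1→3, 2→5, 3→4, 4→1, 5→6, 6→2, 7→0, 8→7

Verify φ preserves adjacency — for each edge of G1, its image is an edge of G2:
  (0,5) → (φ(0),φ(5)) = (6,8) ∈ E(G2) ✓
  (0,6) → (φ(0),φ(6)) = (2,8) ∈ E(G2) ✓
  (1,2) → (φ(1),φ(2)) = (3,5) ∈ E(G2) ✓
  (1,3) → (φ(1),φ(3)) = (3,4) ∈ E(G2) ✓
  (1,4) → (φ(1),φ(4)) = (1,3) ∈ E(G2) ✓
  (1,5) → (φ(1),φ(5)) = (3,6) ∈ E(G2) ✓
  (1,8) → (φ(1),φ(8)) = (3,7) ∈ E(G2) ✓
  (2,3) → (φ(2),φ(3)) = (4,5) ∈ E(G2) ✓
  (2,4) → (φ(2),φ(4)) = (1,5) ∈ E(G2) ✓
  (2,5) → (φ(2),φ(5)) = (5,6) ∈ E(G2) ✓
  (2,8) → (φ(2),φ(8)) = (5,7) ∈ E(G2) ✓
  (3,4) → (φ(3),φ(4)) = (1,4) ∈ E(G2) ✓
  (3,5) → (φ(3),φ(5)) = (4,6) ∈ E(G2) ✓
  (4,5) → (φ(4),φ(5)) = (1,6) ∈ E(G2) ✓
  (5,7) → (φ(5),φ(7)) = (0,6) ∈ E(G2) ✓
  (6,8) → (φ(6),φ(8)) = (2,7) ∈ E(G2) ✓
All 16 edges of G1 map to edges of G2, and |E(G1)| = |E(G2)| = 16, so φ is a bijection on edges as well as vertices. Hence G1 ≅ G2.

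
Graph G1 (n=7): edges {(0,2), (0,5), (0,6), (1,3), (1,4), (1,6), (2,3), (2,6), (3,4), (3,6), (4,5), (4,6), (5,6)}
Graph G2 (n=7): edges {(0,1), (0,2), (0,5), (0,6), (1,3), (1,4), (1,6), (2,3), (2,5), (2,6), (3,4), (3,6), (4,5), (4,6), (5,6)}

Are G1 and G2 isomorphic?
No, not isomorphic

The graphs are NOT isomorphic.

Counting edges: G1 has 13 edge(s); G2 has 15 edge(s).
Edge count is an isomorphism invariant (a bijection on vertices induces a bijection on edges), so differing edge counts rule out isomorphism.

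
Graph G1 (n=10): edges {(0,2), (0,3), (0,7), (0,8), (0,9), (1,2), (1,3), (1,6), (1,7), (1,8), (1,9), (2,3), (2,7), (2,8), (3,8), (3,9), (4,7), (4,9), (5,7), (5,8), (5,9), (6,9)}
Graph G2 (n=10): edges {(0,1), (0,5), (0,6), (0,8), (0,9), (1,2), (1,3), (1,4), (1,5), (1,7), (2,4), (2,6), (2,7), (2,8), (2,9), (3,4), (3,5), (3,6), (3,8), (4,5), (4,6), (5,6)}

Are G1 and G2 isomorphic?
Yes, isomorphic

The graphs are isomorphic.
One valid mapping φ: V(G1) → V(G2): 0→6, 1→1, 2→5, 3→4, 4→9, 5→8, 6→7, 7→0, 8→3, 9→2

Verify φ preserves adjacency — for each edge of G1, its image is an edge of G2:
  (0,2) → (φ(0),φ(2)) = (5,6) ∈ E(G2) ✓
  (0,3) → (φ(0),φ(3)) = (4,6) ∈ E(G2) ✓
  (0,7) → (φ(0),φ(7)) = (0,6) ∈ E(G2) ✓
  (0,8) → (φ(0),φ(8)) = (3,6) ∈ E(G2) ✓
  (0,9) → (φ(0),φ(9)) = (2,6) ∈ E(G2) ✓
  (1,2) → (φ(1),φ(2)) = (1,5) ∈ E(G2) ✓
  (1,3) → (φ(1),φ(3)) = (1,4) ∈ E(G2) ✓
  (1,6) → (φ(1),φ(6)) = (1,7) ∈ E(G2) ✓
  (1,7) → (φ(1),φ(7)) = (0,1) ∈ E(G2) ✓
  (1,8) → (φ(1),φ(8)) = (1,3) ∈ E(G2) ✓
  (1,9) → (φ(1),φ(9)) = (1,2) ∈ E(G2) ✓
  (2,3) → (φ(2),φ(3)) = (4,5) ∈ E(G2) ✓
  (2,7) → (φ(2),φ(7)) = (0,5) ∈ E(G2) ✓
  (2,8) → (φ(2),φ(8)) = (3,5) ∈ E(G2) ✓
  (3,8) → (φ(3),φ(8)) = (3,4) ∈ E(G2) ✓
  (3,9) → (φ(3),φ(9)) = (2,4) ∈ E(G2) ✓
  (4,7) → (φ(4),φ(7)) = (0,9) ∈ E(G2) ✓
  (4,9) → (φ(4),φ(9)) = (2,9) ∈ E(G2) ✓
  (5,7) → (φ(5),φ(7)) = (0,8) ∈ E(G2) ✓
  (5,8) → (φ(5),φ(8)) = (3,8) ∈ E(G2) ✓
  (5,9) → (φ(5),φ(9)) = (2,8) ∈ E(G2) ✓
  (6,9) → (φ(6),φ(9)) = (2,7) ∈ E(G2) ✓
All 22 edges of G1 map to edges of G2, and |E(G1)| = |E(G2)| = 22, so φ is a bijection on edges as well as vertices. Hence G1 ≅ G2.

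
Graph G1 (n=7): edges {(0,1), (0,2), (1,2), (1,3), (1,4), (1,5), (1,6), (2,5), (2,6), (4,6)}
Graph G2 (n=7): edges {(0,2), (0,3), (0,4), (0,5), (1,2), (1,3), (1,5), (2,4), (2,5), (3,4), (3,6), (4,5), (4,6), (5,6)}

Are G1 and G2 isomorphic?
No, not isomorphic

The graphs are NOT isomorphic.

Counting triangles (3-cliques): G1 has 4, G2 has 8.
Triangle count is an isomorphism invariant, so differing triangle counts rule out isomorphism.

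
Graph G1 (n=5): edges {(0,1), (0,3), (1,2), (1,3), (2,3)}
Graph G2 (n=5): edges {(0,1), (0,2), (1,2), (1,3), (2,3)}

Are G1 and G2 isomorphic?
Yes, isomorphic

The graphs are isomorphic.
One valid mapping φ: V(G1) → V(G2): 0→3, 1→1, 2→0, 3→2, 4→4

Verify φ preserves adjacency — for each edge of G1, its image is an edge of G2:
  (0,1) → (φ(0),φ(1)) = (1,3) ∈ E(G2) ✓
  (0,3) → (φ(0),φ(3)) = (2,3) ∈ E(G2) ✓
  (1,2) → (φ(1),φ(2)) = (0,1) ∈ E(G2) ✓
  (1,3) → (φ(1),φ(3)) = (1,2) ∈ E(G2) ✓
  (2,3) → (φ(2),φ(3)) = (0,2) ∈ E(G2) ✓
All 5 edges of G1 map to edges of G2, and |E(G1)| = |E(G2)| = 5, so φ is a bijection on edges as well as vertices. Hence G1 ≅ G2.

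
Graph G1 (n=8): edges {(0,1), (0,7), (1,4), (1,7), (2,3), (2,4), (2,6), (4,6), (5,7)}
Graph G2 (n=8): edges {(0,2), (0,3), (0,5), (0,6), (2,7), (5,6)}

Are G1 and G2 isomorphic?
No, not isomorphic

The graphs are NOT isomorphic.

Connected components of G1: 1 component(s) with vertex sets [[0, 1, 2, 3, 4, 5, 6, 7]], sizes [8].
Connected components of G2: 3 component(s) with vertex sets [[1], [4], [0, 2, 3, 5, 6, 7]], sizes [1, 1, 6].
The number of connected components (and the multiset of component sizes) is an isomorphism invariant — an isomorphism maps each component of G1 bijectively onto a component of G2. Since G1 has 1 component(s) and G2 has 3, they cannot be isomorphic.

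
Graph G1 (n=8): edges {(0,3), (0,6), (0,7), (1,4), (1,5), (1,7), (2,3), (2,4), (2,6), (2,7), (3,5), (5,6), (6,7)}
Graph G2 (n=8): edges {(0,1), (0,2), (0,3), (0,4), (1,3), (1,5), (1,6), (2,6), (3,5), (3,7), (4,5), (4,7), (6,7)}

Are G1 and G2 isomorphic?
Yes, isomorphic

The graphs are isomorphic.
One valid mapping φ: V(G1) → V(G2): 0→5, 1→6, 2→0, 3→4, 4→2, 5→7, 6→3, 7→1

Verify φ preserves adjacency — for each edge of G1, its image is an edge of G2:
  (0,3) → (φ(0),φ(3)) = (4,5) ∈ E(G2) ✓
  (0,6) → (φ(0),φ(6)) = (3,5) ∈ E(G2) ✓
  (0,7) → (φ(0),φ(7)) = (1,5) ∈ E(G2) ✓
  (1,4) → (φ(1),φ(4)) = (2,6) ∈ E(G2) ✓
  (1,5) → (φ(1),φ(5)) = (6,7) ∈ E(G2) ✓
  (1,7) → (φ(1),φ(7)) = (1,6) ∈ E(G2) ✓
  (2,3) → (φ(2),φ(3)) = (0,4) ∈ E(G2) ✓
  (2,4) → (φ(2),φ(4)) = (0,2) ∈ E(G2) ✓
  (2,6) → (φ(2),φ(6)) = (0,3) ∈ E(G2) ✓
  (2,7) → (φ(2),φ(7)) = (0,1) ∈ E(G2) ✓
  (3,5) → (φ(3),φ(5)) = (4,7) ∈ E(G2) ✓
  (5,6) → (φ(5),φ(6)) = (3,7) ∈ E(G2) ✓
  (6,7) → (φ(6),φ(7)) = (1,3) ∈ E(G2) ✓
All 13 edges of G1 map to edges of G2, and |E(G1)| = |E(G2)| = 13, so φ is a bijection on edges as well as vertices. Hence G1 ≅ G2.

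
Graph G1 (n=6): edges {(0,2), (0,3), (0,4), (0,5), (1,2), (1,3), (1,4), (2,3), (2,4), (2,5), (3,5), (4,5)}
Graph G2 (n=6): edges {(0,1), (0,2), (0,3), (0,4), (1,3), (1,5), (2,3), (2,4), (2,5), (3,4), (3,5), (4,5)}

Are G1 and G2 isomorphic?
Yes, isomorphic

The graphs are isomorphic.
One valid mapping φ: V(G1) → V(G2): 0→2, 1→1, 2→3, 3→0, 4→5, 5→4

Verify φ preserves adjacency — for each edge of G1, its image is an edge of G2:
  (0,2) → (φ(0),φ(2)) = (2,3) ∈ E(G2) ✓
  (0,3) → (φ(0),φ(3)) = (0,2) ∈ E(G2) ✓
  (0,4) → (φ(0),φ(4)) = (2,5) ∈ E(G2) ✓
  (0,5) → (φ(0),φ(5)) = (2,4) ∈ E(G2) ✓
  (1,2) → (φ(1),φ(2)) = (1,3) ∈ E(G2) ✓
  (1,3) → (φ(1),φ(3)) = (0,1) ∈ E(G2) ✓
  (1,4) → (φ(1),φ(4)) = (1,5) ∈ E(G2) ✓
  (2,3) → (φ(2),φ(3)) = (0,3) ∈ E(G2) ✓
  (2,4) → (φ(2),φ(4)) = (3,5) ∈ E(G2) ✓
  (2,5) → (φ(2),φ(5)) = (3,4) ∈ E(G2) ✓
  (3,5) → (φ(3),φ(5)) = (0,4) ∈ E(G2) ✓
  (4,5) → (φ(4),φ(5)) = (4,5) ∈ E(G2) ✓
All 12 edges of G1 map to edges of G2, and |E(G1)| = |E(G2)| = 12, so φ is a bijection on edges as well as vertices. Hence G1 ≅ G2.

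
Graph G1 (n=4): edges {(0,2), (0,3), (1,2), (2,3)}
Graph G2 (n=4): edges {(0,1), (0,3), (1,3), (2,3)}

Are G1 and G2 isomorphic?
Yes, isomorphic

The graphs are isomorphic.
One valid mapping φ: V(G1) → V(G2): 0→1, 1→2, 2→3, 3→0

Verify φ preserves adjacency — for each edge of G1, its image is an edge of G2:
  (0,2) → (φ(0),φ(2)) = (1,3) ∈ E(G2) ✓
  (0,3) → (φ(0),φ(3)) = (0,1) ∈ E(G2) ✓
  (1,2) → (φ(1),φ(2)) = (2,3) ∈ E(G2) ✓
  (2,3) → (φ(2),φ(3)) = (0,3) ∈ E(G2) ✓
All 4 edges of G1 map to edges of G2, and |E(G1)| = |E(G2)| = 4, so φ is a bijection on edges as well as vertices. Hence G1 ≅ G2.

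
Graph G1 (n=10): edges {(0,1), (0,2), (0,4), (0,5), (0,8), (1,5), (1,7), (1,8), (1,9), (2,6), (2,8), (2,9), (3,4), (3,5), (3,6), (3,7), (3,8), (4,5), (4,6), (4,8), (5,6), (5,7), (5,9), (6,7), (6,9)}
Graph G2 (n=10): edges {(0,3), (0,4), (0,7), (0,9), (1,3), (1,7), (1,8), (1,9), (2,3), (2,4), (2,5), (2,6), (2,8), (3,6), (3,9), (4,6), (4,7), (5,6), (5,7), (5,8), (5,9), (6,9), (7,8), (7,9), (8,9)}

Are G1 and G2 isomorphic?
Yes, isomorphic

The graphs are isomorphic.
One valid mapping φ: V(G1) → V(G2): 0→6, 1→3, 2→4, 3→8, 4→5, 5→9, 6→7, 7→1, 8→2, 9→0

Verify φ preserves adjacency — for each edge of G1, its image is an edge of G2:
  (0,1) → (φ(0),φ(1)) = (3,6) ∈ E(G2) ✓
  (0,2) → (φ(0),φ(2)) = (4,6) ∈ E(G2) ✓
  (0,4) → (φ(0),φ(4)) = (5,6) ∈ E(G2) ✓
  (0,5) → (φ(0),φ(5)) = (6,9) ∈ E(G2) ✓
  (0,8) → (φ(0),φ(8)) = (2,6) ∈ E(G2) ✓
  (1,5) → (φ(1),φ(5)) = (3,9) ∈ E(G2) ✓
  (1,7) → (φ(1),φ(7)) = (1,3) ∈ E(G2) ✓
  (1,8) → (φ(1),φ(8)) = (2,3) ∈ E(G2) ✓
  (1,9) → (φ(1),φ(9)) = (0,3) ∈ E(G2) ✓
  (2,6) → (φ(2),φ(6)) = (4,7) ∈ E(G2) ✓
  (2,8) → (φ(2),φ(8)) = (2,4) ∈ E(G2) ✓
  (2,9) → (φ(2),φ(9)) = (0,4) ∈ E(G2) ✓
  (3,4) → (φ(3),φ(4)) = (5,8) ∈ E(G2) ✓
  (3,5) → (φ(3),φ(5)) = (8,9) ∈ E(G2) ✓
  (3,6) → (φ(3),φ(6)) = (7,8) ∈ E(G2) ✓
  (3,7) → (φ(3),φ(7)) = (1,8) ∈ E(G2) ✓
  (3,8) → (φ(3),φ(8)) = (2,8) ∈ E(G2) ✓
  (4,5) → (φ(4),φ(5)) = (5,9) ∈ E(G2) ✓
  (4,6) → (φ(4),φ(6)) = (5,7) ∈ E(G2) ✓
  (4,8) → (φ(4),φ(8)) = (2,5) ∈ E(G2) ✓
  (5,6) → (φ(5),φ(6)) = (7,9) ∈ E(G2) ✓
  (5,7) → (φ(5),φ(7)) = (1,9) ∈ E(G2) ✓
  (5,9) → (φ(5),φ(9)) = (0,9) ∈ E(G2) ✓
  (6,7) → (φ(6),φ(7)) = (1,7) ∈ E(G2) ✓
  (6,9) → (φ(6),φ(9)) = (0,7) ∈ E(G2) ✓
All 25 edges of G1 map to edges of G2, and |E(G1)| = |E(G2)| = 25, so φ is a bijection on edges as well as vertices. Hence G1 ≅ G2.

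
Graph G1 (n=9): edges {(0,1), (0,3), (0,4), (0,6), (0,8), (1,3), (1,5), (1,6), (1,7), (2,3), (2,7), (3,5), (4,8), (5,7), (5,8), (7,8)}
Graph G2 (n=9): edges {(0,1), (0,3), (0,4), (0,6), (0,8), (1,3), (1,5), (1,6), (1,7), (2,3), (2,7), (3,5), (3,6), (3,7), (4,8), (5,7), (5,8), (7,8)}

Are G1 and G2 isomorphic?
No, not isomorphic

The graphs are NOT isomorphic.

Counting edges: G1 has 16 edge(s); G2 has 18 edge(s).
Edge count is an isomorphism invariant (a bijection on vertices induces a bijection on edges), so differing edge counts rule out isomorphism.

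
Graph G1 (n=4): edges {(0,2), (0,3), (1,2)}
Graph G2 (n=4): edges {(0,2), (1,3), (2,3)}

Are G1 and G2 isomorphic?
Yes, isomorphic

The graphs are isomorphic.
One valid mapping φ: V(G1) → V(G2): 0→2, 1→1, 2→3, 3→0

Verify φ preserves adjacency — for each edge of G1, its image is an edge of G2:
  (0,2) → (φ(0),φ(2)) = (2,3) ∈ E(G2) ✓
  (0,3) → (φ(0),φ(3)) = (0,2) ∈ E(G2) ✓
  (1,2) → (φ(1),φ(2)) = (1,3) ∈ E(G2) ✓
All 3 edges of G1 map to edges of G2, and |E(G1)| = |E(G2)| = 3, so φ is a bijection on edges as well as vertices. Hence G1 ≅ G2.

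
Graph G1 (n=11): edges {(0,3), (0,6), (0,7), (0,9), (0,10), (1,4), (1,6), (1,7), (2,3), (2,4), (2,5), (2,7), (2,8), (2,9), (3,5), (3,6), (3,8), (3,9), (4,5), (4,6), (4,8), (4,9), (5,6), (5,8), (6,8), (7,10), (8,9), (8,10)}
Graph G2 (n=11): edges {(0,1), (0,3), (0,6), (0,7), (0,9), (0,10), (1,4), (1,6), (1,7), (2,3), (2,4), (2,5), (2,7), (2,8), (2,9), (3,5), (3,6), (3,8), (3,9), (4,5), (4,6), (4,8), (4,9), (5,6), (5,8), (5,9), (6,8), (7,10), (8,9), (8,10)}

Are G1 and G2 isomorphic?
No, not isomorphic

The graphs are NOT isomorphic.

Counting edges: G1 has 28 edge(s); G2 has 30 edge(s).
Edge count is an isomorphism invariant (a bijection on vertices induces a bijection on edges), so differing edge counts rule out isomorphism.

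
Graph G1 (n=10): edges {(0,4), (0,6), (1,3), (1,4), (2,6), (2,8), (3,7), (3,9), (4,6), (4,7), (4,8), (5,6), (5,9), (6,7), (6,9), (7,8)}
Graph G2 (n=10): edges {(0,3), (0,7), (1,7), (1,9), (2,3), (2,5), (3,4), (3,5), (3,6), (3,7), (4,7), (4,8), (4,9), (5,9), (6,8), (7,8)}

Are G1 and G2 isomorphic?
Yes, isomorphic

The graphs are isomorphic.
One valid mapping φ: V(G1) → V(G2): 0→0, 1→1, 2→6, 3→9, 4→7, 5→2, 6→3, 7→4, 8→8, 9→5

Verify φ preserves adjacency — for each edge of G1, its image is an edge of G2:
  (0,4) → (φ(0),φ(4)) = (0,7) ∈ E(G2) ✓
  (0,6) → (φ(0),φ(6)) = (0,3) ∈ E(G2) ✓
  (1,3) → (φ(1),φ(3)) = (1,9) ∈ E(G2) ✓
  (1,4) → (φ(1),φ(4)) = (1,7) ∈ E(G2) ✓
  (2,6) → (φ(2),φ(6)) = (3,6) ∈ E(G2) ✓
  (2,8) → (φ(2),φ(8)) = (6,8) ∈ E(G2) ✓
  (3,7) → (φ(3),φ(7)) = (4,9) ∈ E(G2) ✓
  (3,9) → (φ(3),φ(9)) = (5,9) ∈ E(G2) ✓
  (4,6) → (φ(4),φ(6)) = (3,7) ∈ E(G2) ✓
  (4,7) → (φ(4),φ(7)) = (4,7) ∈ E(G2) ✓
  (4,8) → (φ(4),φ(8)) = (7,8) ∈ E(G2) ✓
  (5,6) → (φ(5),φ(6)) = (2,3) ∈ E(G2) ✓
  (5,9) → (φ(5),φ(9)) = (2,5) ∈ E(G2) ✓
  (6,7) → (φ(6),φ(7)) = (3,4) ∈ E(G2) ✓
  (6,9) → (φ(6),φ(9)) = (3,5) ∈ E(G2) ✓
  (7,8) → (φ(7),φ(8)) = (4,8) ∈ E(G2) ✓
All 16 edges of G1 map to edges of G2, and |E(G1)| = |E(G2)| = 16, so φ is a bijection on edges as well as vertices. Hence G1 ≅ G2.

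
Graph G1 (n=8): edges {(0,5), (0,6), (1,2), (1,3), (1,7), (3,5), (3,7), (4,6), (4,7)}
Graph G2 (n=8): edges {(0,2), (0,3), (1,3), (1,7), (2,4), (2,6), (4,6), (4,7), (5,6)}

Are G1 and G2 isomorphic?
Yes, isomorphic

The graphs are isomorphic.
One valid mapping φ: V(G1) → V(G2): 0→1, 1→6, 2→5, 3→4, 4→0, 5→7, 6→3, 7→2

Verify φ preserves adjacency — for each edge of G1, its image is an edge of G2:
  (0,5) → (φ(0),φ(5)) = (1,7) ∈ E(G2) ✓
  (0,6) → (φ(0),φ(6)) = (1,3) ∈ E(G2) ✓
  (1,2) → (φ(1),φ(2)) = (5,6) ∈ E(G2) ✓
  (1,3) → (φ(1),φ(3)) = (4,6) ∈ E(G2) ✓
  (1,7) → (φ(1),φ(7)) = (2,6) ∈ E(G2) ✓
  (3,5) → (φ(3),φ(5)) = (4,7) ∈ E(G2) ✓
  (3,7) → (φ(3),φ(7)) = (2,4) ∈ E(G2) ✓
  (4,6) → (φ(4),φ(6)) = (0,3) ∈ E(G2) ✓
  (4,7) → (φ(4),φ(7)) = (0,2) ∈ E(G2) ✓
All 9 edges of G1 map to edges of G2, and |E(G1)| = |E(G2)| = 9, so φ is a bijection on edges as well as vertices. Hence G1 ≅ G2.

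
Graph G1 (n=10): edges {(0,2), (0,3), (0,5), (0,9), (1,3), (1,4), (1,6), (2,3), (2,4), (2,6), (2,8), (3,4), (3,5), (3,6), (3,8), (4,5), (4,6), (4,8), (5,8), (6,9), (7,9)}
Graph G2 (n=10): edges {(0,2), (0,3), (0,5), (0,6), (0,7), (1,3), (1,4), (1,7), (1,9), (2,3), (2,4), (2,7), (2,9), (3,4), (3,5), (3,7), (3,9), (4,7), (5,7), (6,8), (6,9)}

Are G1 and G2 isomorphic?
Yes, isomorphic

The graphs are isomorphic.
One valid mapping φ: V(G1) → V(G2): 0→9, 1→5, 2→2, 3→3, 4→7, 5→1, 6→0, 7→8, 8→4, 9→6

Verify φ preserves adjacency — for each edge of G1, its image is an edge of G2:
  (0,2) → (φ(0),φ(2)) = (2,9) ∈ E(G2) ✓
  (0,3) → (φ(0),φ(3)) = (3,9) ∈ E(G2) ✓
  (0,5) → (φ(0),φ(5)) = (1,9) ∈ E(G2) ✓
  (0,9) → (φ(0),φ(9)) = (6,9) ∈ E(G2) ✓
  (1,3) → (φ(1),φ(3)) = (3,5) ∈ E(G2) ✓
  (1,4) → (φ(1),φ(4)) = (5,7) ∈ E(G2) ✓
  (1,6) → (φ(1),φ(6)) = (0,5) ∈ E(G2) ✓
  (2,3) → (φ(2),φ(3)) = (2,3) ∈ E(G2) ✓
  (2,4) → (φ(2),φ(4)) = (2,7) ∈ E(G2) ✓
  (2,6) → (φ(2),φ(6)) = (0,2) ∈ E(G2) ✓
  (2,8) → (φ(2),φ(8)) = (2,4) ∈ E(G2) ✓
  (3,4) → (φ(3),φ(4)) = (3,7) ∈ E(G2) ✓
  (3,5) → (φ(3),φ(5)) = (1,3) ∈ E(G2) ✓
  (3,6) → (φ(3),φ(6)) = (0,3) ∈ E(G2) ✓
  (3,8) → (φ(3),φ(8)) = (3,4) ∈ E(G2) ✓
  (4,5) → (φ(4),φ(5)) = (1,7) ∈ E(G2) ✓
  (4,6) → (φ(4),φ(6)) = (0,7) ∈ E(G2) ✓
  (4,8) → (φ(4),φ(8)) = (4,7) ∈ E(G2) ✓
  (5,8) → (φ(5),φ(8)) = (1,4) ∈ E(G2) ✓
  (6,9) → (φ(6),φ(9)) = (0,6) ∈ E(G2) ✓
  (7,9) → (φ(7),φ(9)) = (6,8) ∈ E(G2) ✓
All 21 edges of G1 map to edges of G2, and |E(G1)| = |E(G2)| = 21, so φ is a bijection on edges as well as vertices. Hence G1 ≅ G2.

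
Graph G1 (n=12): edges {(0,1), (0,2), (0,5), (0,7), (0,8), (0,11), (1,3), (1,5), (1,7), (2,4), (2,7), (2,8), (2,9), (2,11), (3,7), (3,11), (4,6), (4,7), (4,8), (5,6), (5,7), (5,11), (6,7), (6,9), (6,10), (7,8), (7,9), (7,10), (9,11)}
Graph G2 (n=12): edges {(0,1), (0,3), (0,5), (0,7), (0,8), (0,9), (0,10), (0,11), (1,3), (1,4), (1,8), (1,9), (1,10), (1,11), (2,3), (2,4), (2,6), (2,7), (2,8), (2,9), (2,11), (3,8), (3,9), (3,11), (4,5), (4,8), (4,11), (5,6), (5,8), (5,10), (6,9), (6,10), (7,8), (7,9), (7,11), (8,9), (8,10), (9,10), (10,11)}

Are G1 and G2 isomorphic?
No, not isomorphic

The graphs are NOT isomorphic.

Counting triangles (3-cliques): G1 has 20, G2 has 43.
Triangle count is an isomorphism invariant, so differing triangle counts rule out isomorphism.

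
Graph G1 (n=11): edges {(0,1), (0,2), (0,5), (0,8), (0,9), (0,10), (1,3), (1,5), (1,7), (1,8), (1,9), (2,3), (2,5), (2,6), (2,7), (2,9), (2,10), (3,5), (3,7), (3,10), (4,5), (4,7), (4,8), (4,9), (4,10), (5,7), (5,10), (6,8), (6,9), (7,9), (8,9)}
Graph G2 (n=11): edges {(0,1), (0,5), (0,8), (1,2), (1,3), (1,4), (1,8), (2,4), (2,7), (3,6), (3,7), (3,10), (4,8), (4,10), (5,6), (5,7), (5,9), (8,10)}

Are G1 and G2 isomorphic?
No, not isomorphic

The graphs are NOT isomorphic.

Degrees in G1: deg(0)=6, deg(1)=6, deg(2)=7, deg(3)=5, deg(4)=5, deg(5)=7, deg(6)=3, deg(7)=6, deg(8)=5, deg(9)=7, deg(10)=5.
Sorted degree sequence of G1: [7, 7, 7, 6, 6, 6, 5, 5, 5, 5, 3].
Degrees in G2: deg(0)=3, deg(1)=5, deg(2)=3, deg(3)=4, deg(4)=4, deg(5)=4, deg(6)=2, deg(7)=3, deg(8)=4, deg(9)=1, deg(10)=3.
Sorted degree sequence of G2: [5, 4, 4, 4, 4, 3, 3, 3, 3, 2, 1].
The (sorted) degree sequence is an isomorphism invariant, so since G1 and G2 have different degree sequences they cannot be isomorphic.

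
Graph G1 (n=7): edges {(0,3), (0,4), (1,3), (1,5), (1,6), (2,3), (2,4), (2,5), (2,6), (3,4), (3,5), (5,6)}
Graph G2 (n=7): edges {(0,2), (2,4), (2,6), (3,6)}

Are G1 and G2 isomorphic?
No, not isomorphic

The graphs are NOT isomorphic.

Connected components of G1: 1 component(s) with vertex sets [[0, 1, 2, 3, 4, 5, 6]], sizes [7].
Connected components of G2: 3 component(s) with vertex sets [[1], [5], [0, 2, 3, 4, 6]], sizes [1, 1, 5].
The number of connected components (and the multiset of component sizes) is an isomorphism invariant — an isomorphism maps each component of G1 bijectively onto a component of G2. Since G1 has 1 component(s) and G2 has 3, they cannot be isomorphic.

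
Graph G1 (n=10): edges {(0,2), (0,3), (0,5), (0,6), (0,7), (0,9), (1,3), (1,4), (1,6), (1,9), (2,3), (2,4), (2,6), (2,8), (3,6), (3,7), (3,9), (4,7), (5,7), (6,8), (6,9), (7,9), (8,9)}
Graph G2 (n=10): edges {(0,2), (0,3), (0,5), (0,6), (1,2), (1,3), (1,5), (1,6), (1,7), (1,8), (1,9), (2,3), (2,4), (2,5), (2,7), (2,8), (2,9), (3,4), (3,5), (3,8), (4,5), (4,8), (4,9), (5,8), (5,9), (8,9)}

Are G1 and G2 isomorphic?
No, not isomorphic

The graphs are NOT isomorphic.

Counting triangles (3-cliques): G1 has 16, G2 has 29.
Triangle count is an isomorphism invariant, so differing triangle counts rule out isomorphism.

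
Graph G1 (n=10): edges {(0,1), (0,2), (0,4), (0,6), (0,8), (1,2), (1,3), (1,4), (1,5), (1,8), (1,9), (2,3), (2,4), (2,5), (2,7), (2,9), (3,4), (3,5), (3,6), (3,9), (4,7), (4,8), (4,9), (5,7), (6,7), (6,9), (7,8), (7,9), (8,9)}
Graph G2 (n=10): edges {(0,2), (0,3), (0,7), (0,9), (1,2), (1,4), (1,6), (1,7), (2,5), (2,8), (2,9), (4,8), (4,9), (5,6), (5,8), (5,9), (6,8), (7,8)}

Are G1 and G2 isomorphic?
No, not isomorphic

The graphs are NOT isomorphic.

Counting triangles (3-cliques): G1 has 29, G2 has 4.
Triangle count is an isomorphism invariant, so differing triangle counts rule out isomorphism.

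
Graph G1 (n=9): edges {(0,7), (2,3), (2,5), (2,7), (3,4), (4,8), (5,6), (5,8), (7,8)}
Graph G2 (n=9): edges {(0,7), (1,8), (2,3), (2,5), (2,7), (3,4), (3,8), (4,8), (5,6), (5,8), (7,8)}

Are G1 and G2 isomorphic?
No, not isomorphic

The graphs are NOT isomorphic.

Counting edges: G1 has 9 edge(s); G2 has 11 edge(s).
Edge count is an isomorphism invariant (a bijection on vertices induces a bijection on edges), so differing edge counts rule out isomorphism.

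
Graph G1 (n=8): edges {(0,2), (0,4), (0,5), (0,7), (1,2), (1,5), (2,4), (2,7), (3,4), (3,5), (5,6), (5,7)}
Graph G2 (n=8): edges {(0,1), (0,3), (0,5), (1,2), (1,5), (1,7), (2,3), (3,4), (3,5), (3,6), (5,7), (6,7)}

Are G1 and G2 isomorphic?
Yes, isomorphic

The graphs are isomorphic.
One valid mapping φ: V(G1) → V(G2): 0→5, 1→2, 2→1, 3→6, 4→7, 5→3, 6→4, 7→0

Verify φ preserves adjacency — for each edge of G1, its image is an edge of G2:
  (0,2) → (φ(0),φ(2)) = (1,5) ∈ E(G2) ✓
  (0,4) → (φ(0),φ(4)) = (5,7) ∈ E(G2) ✓
  (0,5) → (φ(0),φ(5)) = (3,5) ∈ E(G2) ✓
  (0,7) → (φ(0),φ(7)) = (0,5) ∈ E(G2) ✓
  (1,2) → (φ(1),φ(2)) = (1,2) ∈ E(G2) ✓
  (1,5) → (φ(1),φ(5)) = (2,3) ∈ E(G2) ✓
  (2,4) → (φ(2),φ(4)) = (1,7) ∈ E(G2) ✓
  (2,7) → (φ(2),φ(7)) = (0,1) ∈ E(G2) ✓
  (3,4) → (φ(3),φ(4)) = (6,7) ∈ E(G2) ✓
  (3,5) → (φ(3),φ(5)) = (3,6) ∈ E(G2) ✓
  (5,6) → (φ(5),φ(6)) = (3,4) ∈ E(G2) ✓
  (5,7) → (φ(5),φ(7)) = (0,3) ∈ E(G2) ✓
All 12 edges of G1 map to edges of G2, and |E(G1)| = |E(G2)| = 12, so φ is a bijection on edges as well as vertices. Hence G1 ≅ G2.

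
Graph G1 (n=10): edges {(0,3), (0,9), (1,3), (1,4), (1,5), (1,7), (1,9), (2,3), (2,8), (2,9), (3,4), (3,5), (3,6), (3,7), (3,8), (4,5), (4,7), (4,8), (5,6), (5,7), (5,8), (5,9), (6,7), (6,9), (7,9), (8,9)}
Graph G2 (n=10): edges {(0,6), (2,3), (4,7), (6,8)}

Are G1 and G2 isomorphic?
No, not isomorphic

The graphs are NOT isomorphic.

Connected components of G1: 1 component(s) with vertex sets [[0, 1, 2, 3, 4, 5, 6, 7, 8, 9]], sizes [10].
Connected components of G2: 6 component(s) with vertex sets [[1], [5], [9], [2, 3], [4, 7], [0, 6, 8]], sizes [1, 1, 1, 2, 2, 3].
The number of connected components (and the multiset of component sizes) is an isomorphism invariant — an isomorphism maps each component of G1 bijectively onto a component of G2. Since G1 has 1 component(s) and G2 has 6, they cannot be isomorphic.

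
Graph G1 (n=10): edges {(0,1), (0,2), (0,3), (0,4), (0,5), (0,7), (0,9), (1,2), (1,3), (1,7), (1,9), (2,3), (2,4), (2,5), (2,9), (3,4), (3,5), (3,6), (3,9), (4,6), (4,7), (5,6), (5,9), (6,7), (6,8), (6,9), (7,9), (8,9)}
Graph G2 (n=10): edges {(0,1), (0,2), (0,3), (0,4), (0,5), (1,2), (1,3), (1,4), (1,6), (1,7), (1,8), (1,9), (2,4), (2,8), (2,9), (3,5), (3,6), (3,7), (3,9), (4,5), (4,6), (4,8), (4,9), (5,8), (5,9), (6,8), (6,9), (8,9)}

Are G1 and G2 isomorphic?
Yes, isomorphic

The graphs are isomorphic.
One valid mapping φ: V(G1) → V(G2): 0→4, 1→2, 2→8, 3→9, 4→5, 5→6, 6→3, 7→0, 8→7, 9→1

Verify φ preserves adjacency — for each edge of G1, its image is an edge of G2:
  (0,1) → (φ(0),φ(1)) = (2,4) ∈ E(G2) ✓
  (0,2) → (φ(0),φ(2)) = (4,8) ∈ E(G2) ✓
  (0,3) → (φ(0),φ(3)) = (4,9) ∈ E(G2) ✓
  (0,4) → (φ(0),φ(4)) = (4,5) ∈ E(G2) ✓
  (0,5) → (φ(0),φ(5)) = (4,6) ∈ E(G2) ✓
  (0,7) → (φ(0),φ(7)) = (0,4) ∈ E(G2) ✓
  (0,9) → (φ(0),φ(9)) = (1,4) ∈ E(G2) ✓
  (1,2) → (φ(1),φ(2)) = (2,8) ∈ E(G2) ✓
  (1,3) → (φ(1),φ(3)) = (2,9) ∈ E(G2) ✓
  (1,7) → (φ(1),φ(7)) = (0,2) ∈ E(G2) ✓
  (1,9) → (φ(1),φ(9)) = (1,2) ∈ E(G2) ✓
  (2,3) → (φ(2),φ(3)) = (8,9) ∈ E(G2) ✓
  (2,4) → (φ(2),φ(4)) = (5,8) ∈ E(G2) ✓
  (2,5) → (φ(2),φ(5)) = (6,8) ∈ E(G2) ✓
  (2,9) → (φ(2),φ(9)) = (1,8) ∈ E(G2) ✓
  (3,4) → (φ(3),φ(4)) = (5,9) ∈ E(G2) ✓
  (3,5) → (φ(3),φ(5)) = (6,9) ∈ E(G2) ✓
  (3,6) → (φ(3),φ(6)) = (3,9) ∈ E(G2) ✓
  (3,9) → (φ(3),φ(9)) = (1,9) ∈ E(G2) ✓
  (4,6) → (φ(4),φ(6)) = (3,5) ∈ E(G2) ✓
  (4,7) → (φ(4),φ(7)) = (0,5) ∈ E(G2) ✓
  (5,6) → (φ(5),φ(6)) = (3,6) ∈ E(G2) ✓
  (5,9) → (φ(5),φ(9)) = (1,6) ∈ E(G2) ✓
  (6,7) → (φ(6),φ(7)) = (0,3) ∈ E(G2) ✓
  (6,8) → (φ(6),φ(8)) = (3,7) ∈ E(G2) ✓
  (6,9) → (φ(6),φ(9)) = (1,3) ∈ E(G2) ✓
  (7,9) → (φ(7),φ(9)) = (0,1) ∈ E(G2) ✓
  (8,9) → (φ(8),φ(9)) = (1,7) ∈ E(G2) ✓
All 28 edges of G1 map to edges of G2, and |E(G1)| = |E(G2)| = 28, so φ is a bijection on edges as well as vertices. Hence G1 ≅ G2.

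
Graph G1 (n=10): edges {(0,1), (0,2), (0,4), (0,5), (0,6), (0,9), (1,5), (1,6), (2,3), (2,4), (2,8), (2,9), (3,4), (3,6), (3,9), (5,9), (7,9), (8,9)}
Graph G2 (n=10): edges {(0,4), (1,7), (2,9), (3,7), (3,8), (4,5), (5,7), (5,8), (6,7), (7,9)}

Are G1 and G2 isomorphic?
No, not isomorphic

The graphs are NOT isomorphic.

Counting triangles (3-cliques): G1 has 8, G2 has 0.
Triangle count is an isomorphism invariant, so differing triangle counts rule out isomorphism.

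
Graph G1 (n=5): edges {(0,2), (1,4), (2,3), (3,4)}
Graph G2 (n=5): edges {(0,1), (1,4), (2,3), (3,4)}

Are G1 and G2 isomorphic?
Yes, isomorphic

The graphs are isomorphic.
One valid mapping φ: V(G1) → V(G2): 0→0, 1→2, 2→1, 3→4, 4→3

Verify φ preserves adjacency — for each edge of G1, its image is an edge of G2:
  (0,2) → (φ(0),φ(2)) = (0,1) ∈ E(G2) ✓
  (1,4) → (φ(1),φ(4)) = (2,3) ∈ E(G2) ✓
  (2,3) → (φ(2),φ(3)) = (1,4) ∈ E(G2) ✓
  (3,4) → (φ(3),φ(4)) = (3,4) ∈ E(G2) ✓
All 4 edges of G1 map to edges of G2, and |E(G1)| = |E(G2)| = 4, so φ is a bijection on edges as well as vertices. Hence G1 ≅ G2.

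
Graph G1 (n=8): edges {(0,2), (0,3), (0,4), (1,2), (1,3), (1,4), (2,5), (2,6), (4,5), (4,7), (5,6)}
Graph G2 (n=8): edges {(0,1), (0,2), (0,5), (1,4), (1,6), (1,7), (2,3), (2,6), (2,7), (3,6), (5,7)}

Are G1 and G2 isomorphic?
Yes, isomorphic

The graphs are isomorphic.
One valid mapping φ: V(G1) → V(G2): 0→7, 1→0, 2→2, 3→5, 4→1, 5→6, 6→3, 7→4

Verify φ preserves adjacency — for each edge of G1, its image is an edge of G2:
  (0,2) → (φ(0),φ(2)) = (2,7) ∈ E(G2) ✓
  (0,3) → (φ(0),φ(3)) = (5,7) ∈ E(G2) ✓
  (0,4) → (φ(0),φ(4)) = (1,7) ∈ E(G2) ✓
  (1,2) → (φ(1),φ(2)) = (0,2) ∈ E(G2) ✓
  (1,3) → (φ(1),φ(3)) = (0,5) ∈ E(G2) ✓
  (1,4) → (φ(1),φ(4)) = (0,1) ∈ E(G2) ✓
  (2,5) → (φ(2),φ(5)) = (2,6) ∈ E(G2) ✓
  (2,6) → (φ(2),φ(6)) = (2,3) ∈ E(G2) ✓
  (4,5) → (φ(4),φ(5)) = (1,6) ∈ E(G2) ✓
  (4,7) → (φ(4),φ(7)) = (1,4) ∈ E(G2) ✓
  (5,6) → (φ(5),φ(6)) = (3,6) ∈ E(G2) ✓
All 11 edges of G1 map to edges of G2, and |E(G1)| = |E(G2)| = 11, so φ is a bijection on edges as well as vertices. Hence G1 ≅ G2.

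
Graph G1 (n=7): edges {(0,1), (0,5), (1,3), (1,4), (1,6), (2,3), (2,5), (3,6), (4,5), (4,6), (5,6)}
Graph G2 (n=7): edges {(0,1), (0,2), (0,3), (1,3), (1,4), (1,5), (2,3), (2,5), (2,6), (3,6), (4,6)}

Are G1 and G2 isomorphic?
Yes, isomorphic

The graphs are isomorphic.
One valid mapping φ: V(G1) → V(G2): 0→5, 1→2, 2→4, 3→6, 4→0, 5→1, 6→3

Verify φ preserves adjacency — for each edge of G1, its image is an edge of G2:
  (0,1) → (φ(0),φ(1)) = (2,5) ∈ E(G2) ✓
  (0,5) → (φ(0),φ(5)) = (1,5) ∈ E(G2) ✓
  (1,3) → (φ(1),φ(3)) = (2,6) ∈ E(G2) ✓
  (1,4) → (φ(1),φ(4)) = (0,2) ∈ E(G2) ✓
  (1,6) → (φ(1),φ(6)) = (2,3) ∈ E(G2) ✓
  (2,3) → (φ(2),φ(3)) = (4,6) ∈ E(G2) ✓
  (2,5) → (φ(2),φ(5)) = (1,4) ∈ E(G2) ✓
  (3,6) → (φ(3),φ(6)) = (3,6) ∈ E(G2) ✓
  (4,5) → (φ(4),φ(5)) = (0,1) ∈ E(G2) ✓
  (4,6) → (φ(4),φ(6)) = (0,3) ∈ E(G2) ✓
  (5,6) → (φ(5),φ(6)) = (1,3) ∈ E(G2) ✓
All 11 edges of G1 map to edges of G2, and |E(G1)| = |E(G2)| = 11, so φ is a bijection on edges as well as vertices. Hence G1 ≅ G2.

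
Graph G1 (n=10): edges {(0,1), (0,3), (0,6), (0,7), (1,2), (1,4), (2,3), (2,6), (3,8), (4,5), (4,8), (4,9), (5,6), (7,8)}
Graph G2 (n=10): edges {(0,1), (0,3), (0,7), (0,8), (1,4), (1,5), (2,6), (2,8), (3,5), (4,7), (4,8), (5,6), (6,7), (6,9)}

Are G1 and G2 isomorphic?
Yes, isomorphic

The graphs are isomorphic.
One valid mapping φ: V(G1) → V(G2): 0→0, 1→7, 2→4, 3→1, 4→6, 5→2, 6→8, 7→3, 8→5, 9→9

Verify φ preserves adjacency — for each edge of G1, its image is an edge of G2:
  (0,1) → (φ(0),φ(1)) = (0,7) ∈ E(G2) ✓
  (0,3) → (φ(0),φ(3)) = (0,1) ∈ E(G2) ✓
  (0,6) → (φ(0),φ(6)) = (0,8) ∈ E(G2) ✓
  (0,7) → (φ(0),φ(7)) = (0,3) ∈ E(G2) ✓
  (1,2) → (φ(1),φ(2)) = (4,7) ∈ E(G2) ✓
  (1,4) → (φ(1),φ(4)) = (6,7) ∈ E(G2) ✓
  (2,3) → (φ(2),φ(3)) = (1,4) ∈ E(G2) ✓
  (2,6) → (φ(2),φ(6)) = (4,8) ∈ E(G2) ✓
  (3,8) → (φ(3),φ(8)) = (1,5) ∈ E(G2) ✓
  (4,5) → (φ(4),φ(5)) = (2,6) ∈ E(G2) ✓
  (4,8) → (φ(4),φ(8)) = (5,6) ∈ E(G2) ✓
  (4,9) → (φ(4),φ(9)) = (6,9) ∈ E(G2) ✓
  (5,6) → (φ(5),φ(6)) = (2,8) ∈ E(G2) ✓
  (7,8) → (φ(7),φ(8)) = (3,5) ∈ E(G2) ✓
All 14 edges of G1 map to edges of G2, and |E(G1)| = |E(G2)| = 14, so φ is a bijection on edges as well as vertices. Hence G1 ≅ G2.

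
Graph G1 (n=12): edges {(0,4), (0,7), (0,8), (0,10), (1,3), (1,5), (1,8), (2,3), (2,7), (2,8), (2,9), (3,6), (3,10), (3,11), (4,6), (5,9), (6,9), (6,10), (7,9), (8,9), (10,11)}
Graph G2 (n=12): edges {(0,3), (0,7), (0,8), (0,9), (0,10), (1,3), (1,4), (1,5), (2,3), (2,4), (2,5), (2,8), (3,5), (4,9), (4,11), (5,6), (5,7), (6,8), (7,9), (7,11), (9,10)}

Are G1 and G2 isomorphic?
Yes, isomorphic

The graphs are isomorphic.
One valid mapping φ: V(G1) → V(G2): 0→4, 1→8, 2→3, 3→0, 4→11, 5→6, 6→7, 7→1, 8→2, 9→5, 10→9, 11→10

Verify φ preserves adjacency — for each edge of G1, its image is an edge of G2:
  (0,4) → (φ(0),φ(4)) = (4,11) ∈ E(G2) ✓
  (0,7) → (φ(0),φ(7)) = (1,4) ∈ E(G2) ✓
  (0,8) → (φ(0),φ(8)) = (2,4) ∈ E(G2) ✓
  (0,10) → (φ(0),φ(10)) = (4,9) ∈ E(G2) ✓
  (1,3) → (φ(1),φ(3)) = (0,8) ∈ E(G2) ✓
  (1,5) → (φ(1),φ(5)) = (6,8) ∈ E(G2) ✓
  (1,8) → (φ(1),φ(8)) = (2,8) ∈ E(G2) ✓
  (2,3) → (φ(2),φ(3)) = (0,3) ∈ E(G2) ✓
  (2,7) → (φ(2),φ(7)) = (1,3) ∈ E(G2) ✓
  (2,8) → (φ(2),φ(8)) = (2,3) ∈ E(G2) ✓
  (2,9) → (φ(2),φ(9)) = (3,5) ∈ E(G2) ✓
  (3,6) → (φ(3),φ(6)) = (0,7) ∈ E(G2) ✓
  (3,10) → (φ(3),φ(10)) = (0,9) ∈ E(G2) ✓
  (3,11) → (φ(3),φ(11)) = (0,10) ∈ E(G2) ✓
  (4,6) → (φ(4),φ(6)) = (7,11) ∈ E(G2) ✓
  (5,9) → (φ(5),φ(9)) = (5,6) ∈ E(G2) ✓
  (6,9) → (φ(6),φ(9)) = (5,7) ∈ E(G2) ✓
  (6,10) → (φ(6),φ(10)) = (7,9) ∈ E(G2) ✓
  (7,9) → (φ(7),φ(9)) = (1,5) ∈ E(G2) ✓
  (8,9) → (φ(8),φ(9)) = (2,5) ∈ E(G2) ✓
  (10,11) → (φ(10),φ(11)) = (9,10) ∈ E(G2) ✓
All 21 edges of G1 map to edges of G2, and |E(G1)| = |E(G2)| = 21, so φ is a bijection on edges as well as vertices. Hence G1 ≅ G2.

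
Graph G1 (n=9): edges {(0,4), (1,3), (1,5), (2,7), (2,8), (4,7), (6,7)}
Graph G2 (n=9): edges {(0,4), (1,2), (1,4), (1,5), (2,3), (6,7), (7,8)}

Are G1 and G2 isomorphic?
Yes, isomorphic

The graphs are isomorphic.
One valid mapping φ: V(G1) → V(G2): 0→3, 1→7, 2→4, 3→8, 4→2, 5→6, 6→5, 7→1, 8→0

Verify φ preserves adjacency — for each edge of G1, its image is an edge of G2:
  (0,4) → (φ(0),φ(4)) = (2,3) ∈ E(G2) ✓
  (1,3) → (φ(1),φ(3)) = (7,8) ∈ E(G2) ✓
  (1,5) → (φ(1),φ(5)) = (6,7) ∈ E(G2) ✓
  (2,7) → (φ(2),φ(7)) = (1,4) ∈ E(G2) ✓
  (2,8) → (φ(2),φ(8)) = (0,4) ∈ E(G2) ✓
  (4,7) → (φ(4),φ(7)) = (1,2) ∈ E(G2) ✓
  (6,7) → (φ(6),φ(7)) = (1,5) ∈ E(G2) ✓
All 7 edges of G1 map to edges of G2, and |E(G1)| = |E(G2)| = 7, so φ is a bijection on edges as well as vertices. Hence G1 ≅ G2.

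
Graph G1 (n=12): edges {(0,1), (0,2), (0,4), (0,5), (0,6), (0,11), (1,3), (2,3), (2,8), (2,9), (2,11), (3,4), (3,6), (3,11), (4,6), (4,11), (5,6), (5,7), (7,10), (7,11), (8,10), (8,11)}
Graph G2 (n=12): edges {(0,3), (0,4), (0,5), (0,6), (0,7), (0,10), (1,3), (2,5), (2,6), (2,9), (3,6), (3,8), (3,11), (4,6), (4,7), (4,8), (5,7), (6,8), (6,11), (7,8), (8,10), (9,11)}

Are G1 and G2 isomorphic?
Yes, isomorphic

The graphs are isomorphic.
One valid mapping φ: V(G1) → V(G2): 0→0, 1→10, 2→3, 3→8, 4→4, 5→5, 6→7, 7→2, 8→11, 9→1, 10→9, 11→6

Verify φ preserves adjacency — for each edge of G1, its image is an edge of G2:
  (0,1) → (φ(0),φ(1)) = (0,10) ∈ E(G2) ✓
  (0,2) → (φ(0),φ(2)) = (0,3) ∈ E(G2) ✓
  (0,4) → (φ(0),φ(4)) = (0,4) ∈ E(G2) ✓
  (0,5) → (φ(0),φ(5)) = (0,5) ∈ E(G2) ✓
  (0,6) → (φ(0),φ(6)) = (0,7) ∈ E(G2) ✓
  (0,11) → (φ(0),φ(11)) = (0,6) ∈ E(G2) ✓
  (1,3) → (φ(1),φ(3)) = (8,10) ∈ E(G2) ✓
  (2,3) → (φ(2),φ(3)) = (3,8) ∈ E(G2) ✓
  (2,8) → (φ(2),φ(8)) = (3,11) ∈ E(G2) ✓
  (2,9) → (φ(2),φ(9)) = (1,3) ∈ E(G2) ✓
  (2,11) → (φ(2),φ(11)) = (3,6) ∈ E(G2) ✓
  (3,4) → (φ(3),φ(4)) = (4,8) ∈ E(G2) ✓
  (3,6) → (φ(3),φ(6)) = (7,8) ∈ E(G2) ✓
  (3,11) → (φ(3),φ(11)) = (6,8) ∈ E(G2) ✓
  (4,6) → (φ(4),φ(6)) = (4,7) ∈ E(G2) ✓
  (4,11) → (φ(4),φ(11)) = (4,6) ∈ E(G2) ✓
  (5,6) → (φ(5),φ(6)) = (5,7) ∈ E(G2) ✓
  (5,7) → (φ(5),φ(7)) = (2,5) ∈ E(G2) ✓
  (7,10) → (φ(7),φ(10)) = (2,9) ∈ E(G2) ✓
  (7,11) → (φ(7),φ(11)) = (2,6) ∈ E(G2) ✓
  (8,10) → (φ(8),φ(10)) = (9,11) ∈ E(G2) ✓
  (8,11) → (φ(8),φ(11)) = (6,11) ∈ E(G2) ✓
All 22 edges of G1 map to edges of G2, and |E(G1)| = |E(G2)| = 22, so φ is a bijection on edges as well as vertices. Hence G1 ≅ G2.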